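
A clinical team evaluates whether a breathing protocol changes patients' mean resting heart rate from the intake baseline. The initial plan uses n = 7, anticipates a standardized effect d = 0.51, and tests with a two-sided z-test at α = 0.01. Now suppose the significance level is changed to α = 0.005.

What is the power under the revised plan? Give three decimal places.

δ = d·√n = 0.51 × √7 = 1.3493 (unchanged). New critical value: z_{0.0025} = 2.807.
Revised power = Φ(δ − 2.807) + Φ(−δ − 2.807) = Φ(-1.458) + Φ(-4.156) = 0.0725 + 0.0000 = 0.0725.

Power ≈ 0.072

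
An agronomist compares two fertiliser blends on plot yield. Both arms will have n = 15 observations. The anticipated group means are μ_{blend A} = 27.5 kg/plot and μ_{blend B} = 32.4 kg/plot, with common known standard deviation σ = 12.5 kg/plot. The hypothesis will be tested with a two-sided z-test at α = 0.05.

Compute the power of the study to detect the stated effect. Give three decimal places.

Power ≈ 0.189

Standardized effect: d = |μ_{blend A} − μ_{blend B}| / σ = |27.5 − 32.4| / 12.5 = 0.3920
Noncentrality parameter: δ = d·√(n/2) = 0.3920 × √(15/2) = 1.0735
Two-sided α = 0.05 → critical value z_{0.025} = 1.960.
Power = Φ(δ − 1.960) + Φ(−δ − 1.960) = Φ(-0.886) + Φ(-3.034) = 0.1877 + 0.0012 = 0.1889.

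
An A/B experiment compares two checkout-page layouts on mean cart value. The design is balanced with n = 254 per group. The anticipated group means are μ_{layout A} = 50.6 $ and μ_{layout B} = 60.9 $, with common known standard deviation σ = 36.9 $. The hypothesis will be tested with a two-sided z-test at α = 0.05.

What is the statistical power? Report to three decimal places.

Standardized effect: d = |μ_{layout A} − μ_{layout B}| / σ = |50.6 − 60.9| / 36.9 = 0.2791
Noncentrality parameter: δ = d·√(n/2) = 0.2791 × √(254/2) = 3.1457
Critical value for a two-sided test at α = 0.05: z_{α/2} = 1.960.
Power = Φ(δ − 1.960) + Φ(−δ − 1.960) = Φ(1.186) + Φ(-5.106) = 0.8821 + 0.0000 = 0.8821.

Power ≈ 0.882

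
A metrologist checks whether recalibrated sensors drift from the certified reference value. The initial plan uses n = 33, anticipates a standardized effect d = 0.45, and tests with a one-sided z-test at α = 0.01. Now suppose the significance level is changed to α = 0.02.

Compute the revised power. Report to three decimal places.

δ = d·√n = 0.45 × √33 = 2.5851 (unchanged). New critical value: z_{0.02} = 2.054.
Revised power = Φ(δ − 2.054) = Φ(0.531) = 0.7024.

Power ≈ 0.702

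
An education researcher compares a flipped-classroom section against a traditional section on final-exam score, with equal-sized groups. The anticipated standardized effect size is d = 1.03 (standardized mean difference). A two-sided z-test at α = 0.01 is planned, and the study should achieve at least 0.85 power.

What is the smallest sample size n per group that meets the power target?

n = 25 per group

Set Φ(δ − 2.576) = 0.85; then δ − 2.576 = Φ⁻¹(0.85) = 1.036, giving δ = 3.612.
(For δ > 0 the lower-tail rejection region contributes negligibly to power, so the one-term inversion is standard.)
δ = d·√(n/2) ⇒ n = 2(δ/d)² = 2 × (3.612 / 1.03)² = 24.60.
Round up to the next whole unit.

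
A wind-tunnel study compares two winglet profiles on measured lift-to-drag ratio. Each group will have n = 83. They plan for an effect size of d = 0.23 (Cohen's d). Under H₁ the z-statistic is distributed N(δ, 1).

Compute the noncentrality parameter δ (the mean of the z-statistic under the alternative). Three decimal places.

The noncentrality parameter scales effect size by the design's sample-size factor: δ = d·√(n/2) = 0.23 × √(83/2) = 1.4817

δ ≈ 1.482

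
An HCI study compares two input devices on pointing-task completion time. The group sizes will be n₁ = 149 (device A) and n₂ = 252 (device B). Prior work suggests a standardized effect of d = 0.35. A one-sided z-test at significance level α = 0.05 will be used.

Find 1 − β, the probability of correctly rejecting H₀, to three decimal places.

Power ≈ 0.959

Noncentrality parameter: δ = d / √(1/n₁ + 1/n₂) = 0.35 / √(1/149 + 1/252) = 3.3868
One-sided α = 0.05 → critical value z_{0.05} = 1.645.
Power = Φ(δ − 1.645) = Φ(1.742) = 0.9592.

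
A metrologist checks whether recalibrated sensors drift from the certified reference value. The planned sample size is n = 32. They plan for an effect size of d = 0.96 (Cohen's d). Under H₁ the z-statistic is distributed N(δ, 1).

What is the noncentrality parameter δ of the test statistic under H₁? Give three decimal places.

δ ≈ 5.431

δ = d·√n = 0.96 × √32 = 5.4306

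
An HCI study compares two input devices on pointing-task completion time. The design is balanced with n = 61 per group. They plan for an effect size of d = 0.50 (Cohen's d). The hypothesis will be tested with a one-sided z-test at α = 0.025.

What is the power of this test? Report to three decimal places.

Noncentrality parameter: δ = d·√(n/2) = 0.50 × √(61/2) = 2.7613
One-sided α = 0.025 → critical value z_{0.025} = 1.960.
Power = P(Z > 1.960 − δ) = Φ(0.801) = 0.7885.

Power ≈ 0.789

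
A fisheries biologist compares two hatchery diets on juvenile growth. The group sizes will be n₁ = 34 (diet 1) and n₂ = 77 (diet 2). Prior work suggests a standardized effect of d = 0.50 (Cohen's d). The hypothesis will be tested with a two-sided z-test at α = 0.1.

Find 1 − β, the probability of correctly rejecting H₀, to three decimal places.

Power ≈ 0.783

Noncentrality parameter: δ = d / √(1/n₁ + 1/n₂) = 0.50 / √(1/34 + 1/77) = 2.4282
Critical value for a two-sided test at α = 0.1: z_{α/2} = 1.645.
Power = Φ(δ − 1.645) + Φ(−δ − 1.645) = Φ(0.783) + Φ(-4.073) = 0.7833 + 0.0000 = 0.7833.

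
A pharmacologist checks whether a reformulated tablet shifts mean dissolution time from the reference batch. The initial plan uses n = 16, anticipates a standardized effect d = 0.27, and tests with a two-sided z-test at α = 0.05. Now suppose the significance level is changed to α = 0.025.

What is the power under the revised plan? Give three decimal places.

δ = d·√n = 0.27 × √16 = 1.0800 (unchanged). New critical value: z_{0.0125} = 2.241.
Revised power = Φ(δ − 2.241) + Φ(−δ − 2.241) = Φ(-1.161) + Φ(-3.321) = 0.1227 + 0.0004 = 0.1232.

Power ≈ 0.123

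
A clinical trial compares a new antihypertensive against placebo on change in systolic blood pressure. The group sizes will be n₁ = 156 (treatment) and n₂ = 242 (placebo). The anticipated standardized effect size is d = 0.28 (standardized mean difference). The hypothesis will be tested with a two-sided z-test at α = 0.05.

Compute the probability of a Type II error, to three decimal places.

β ≈ 0.222

Noncentrality parameter: δ = d / √(1/n₁ + 1/n₂) = 0.28 / √(1/156 + 1/242) = 2.7270
Critical value for a two-sided test at α = 0.05: z_{α/2} = 1.960.
Power = Φ(δ − 1.960) + Φ(−δ − 1.960) = Φ(0.767) + Φ(-4.687) = 0.7785 + 0.0000 = 0.7785.
Type II error: β = 1 − power = 1 − 0.7785 = 0.2215.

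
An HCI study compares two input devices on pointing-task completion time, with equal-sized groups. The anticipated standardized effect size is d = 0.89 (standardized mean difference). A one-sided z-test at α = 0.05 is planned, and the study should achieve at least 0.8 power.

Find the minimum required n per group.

n = 16 per group

For power 0.8 need Φ(δ − z_{0.05}) = 0.8, so δ = z_{0.05} + z_{0.20} = 1.645 + 0.842 = 2.486.
δ = d·√(n/2) ⇒ n = 2(δ/d)² = 2 × (2.486 / 0.89)² = 15.61.
Rounding up, n = 16 per group.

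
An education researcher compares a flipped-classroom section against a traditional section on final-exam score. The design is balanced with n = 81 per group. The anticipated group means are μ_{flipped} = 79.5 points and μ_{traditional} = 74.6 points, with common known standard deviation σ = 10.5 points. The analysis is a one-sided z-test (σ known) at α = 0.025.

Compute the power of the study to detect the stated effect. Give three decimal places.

Power ≈ 0.844

Standardized effect: d = |μ_{flipped} − μ_{traditional}| / σ = |79.5 − 74.6| / 10.5 = 0.4667
Noncentrality parameter: δ = d·√(n/2) = 0.4667 × √(81/2) = 2.9698
One-sided α = 0.025 → critical value z_{0.025} = 1.960.
Power = P(Z > 1.960 − δ) = Φ(1.010) = 0.8437.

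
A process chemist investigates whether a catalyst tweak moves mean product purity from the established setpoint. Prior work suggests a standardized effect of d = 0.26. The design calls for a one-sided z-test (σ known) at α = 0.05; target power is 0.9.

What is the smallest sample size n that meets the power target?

n = 127

Set Φ(δ − 1.645) = 0.9; then δ − 1.645 = Φ⁻¹(0.9) = 1.282, giving δ = 2.926.
δ = d·√n ⇒ n = (δ/d)² = (2.926 / 0.26)² = 126.68.
Round up to the next whole unit.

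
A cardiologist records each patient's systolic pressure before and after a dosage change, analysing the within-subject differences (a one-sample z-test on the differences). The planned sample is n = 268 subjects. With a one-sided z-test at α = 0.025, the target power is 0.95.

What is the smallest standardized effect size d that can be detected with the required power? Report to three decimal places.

d ≈ 0.220

Need Φ(δ − 1.960) = 0.95, so δ = 1.960 + 1.645 = 3.605.
δ = d·√n ⇒ d = δ/√n = 3.605/√268 = 0.2202.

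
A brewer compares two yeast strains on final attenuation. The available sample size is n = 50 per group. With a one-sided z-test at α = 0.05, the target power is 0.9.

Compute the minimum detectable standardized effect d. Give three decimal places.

d ≈ 0.585

Need Φ(δ − 1.645) = 0.9, so δ = 1.645 + 1.282 = 2.926.
δ = d·√(n/2) ⇒ d = δ/√(n/2) = 2.926/√(50/2) = 0.5853.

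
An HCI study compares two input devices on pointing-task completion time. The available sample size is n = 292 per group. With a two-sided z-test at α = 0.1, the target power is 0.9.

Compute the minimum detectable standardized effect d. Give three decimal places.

Required noncentrality: δ = z_{0.05} + z_{0.10} = 1.645 + 1.282 = 2.926.
(The second rejection-region term Φ(−δ − z_{α/2}) is negligible and dropped.)
δ = d·√(n/2) ⇒ d = δ/√(n/2) = 2.926/√(292/2) = 0.2422.

d ≈ 0.242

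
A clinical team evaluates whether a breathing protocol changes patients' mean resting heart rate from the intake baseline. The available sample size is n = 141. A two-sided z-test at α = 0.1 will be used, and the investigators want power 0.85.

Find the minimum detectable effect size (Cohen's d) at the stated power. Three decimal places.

Required noncentrality: δ = z_{0.05} + z_{0.15} = 1.645 + 1.036 = 2.681.
(The second rejection-region term Φ(−δ − z_{α/2}) is negligible and dropped.)
δ = d·√n ⇒ d = δ/√n = 2.681/√141 = 0.2258.

d ≈ 0.226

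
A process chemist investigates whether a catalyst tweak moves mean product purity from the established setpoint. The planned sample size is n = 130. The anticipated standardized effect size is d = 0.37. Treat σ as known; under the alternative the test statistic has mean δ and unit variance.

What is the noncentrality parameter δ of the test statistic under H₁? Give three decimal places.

δ ≈ 4.219

δ = d·√n = 0.37 × √130 = 4.2186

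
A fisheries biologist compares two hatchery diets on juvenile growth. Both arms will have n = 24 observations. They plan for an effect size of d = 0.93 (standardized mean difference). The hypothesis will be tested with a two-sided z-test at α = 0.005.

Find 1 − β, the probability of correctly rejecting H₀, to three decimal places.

Power ≈ 0.661

Noncentrality parameter: δ = d·√(n/2) = 0.93 × √(24/2) = 3.2216
Two-sided α = 0.005 → critical value z_{0.0025} = 2.807.
Power = Φ(δ − 2.807) + Φ(−δ − 2.807) = Φ(0.415) + Φ(-6.029) = 0.6608 + 0.0000 = 0.6608.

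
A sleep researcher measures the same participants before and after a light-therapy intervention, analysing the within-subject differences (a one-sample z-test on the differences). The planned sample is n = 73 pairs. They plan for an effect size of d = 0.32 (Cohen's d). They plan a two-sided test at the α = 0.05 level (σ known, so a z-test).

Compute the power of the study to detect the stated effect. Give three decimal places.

Power ≈ 0.781

Noncentrality parameter: δ = d·√n = 0.32 × √73 = 2.7341
Two-sided α = 0.05 → critical value z_{0.025} = 1.960.
Power = Φ(δ − 1.960) + Φ(−δ − 1.960) = Φ(0.774) + Φ(-4.694) = 0.7806 + 0.0000 = 0.7806.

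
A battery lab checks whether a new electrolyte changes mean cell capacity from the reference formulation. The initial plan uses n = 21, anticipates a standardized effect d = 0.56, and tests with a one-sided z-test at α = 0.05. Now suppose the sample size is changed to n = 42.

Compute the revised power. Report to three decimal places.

With n = 42: δ = d·√n = 0.56 × √42 = 3.6292. Critical value z_{0.05} = 1.645.
Revised power = Φ(δ − 1.645) = Φ(1.984) = 0.9764.

Power ≈ 0.976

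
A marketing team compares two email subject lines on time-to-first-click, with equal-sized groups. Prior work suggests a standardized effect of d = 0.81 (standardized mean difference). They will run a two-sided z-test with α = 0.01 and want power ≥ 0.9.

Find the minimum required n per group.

Set Φ(δ − 2.576) = 0.9; then δ − 2.576 = Φ⁻¹(0.9) = 1.282, giving δ = 3.857.
(For δ > 0 the lower-tail rejection region contributes negligibly to power, so the one-term inversion is standard.)
δ = d·√(n/2) ⇒ n = 2(δ/d)² = 2 × (3.857 / 0.81)² = 45.36.
Round up to the next whole unit.

n = 46 per group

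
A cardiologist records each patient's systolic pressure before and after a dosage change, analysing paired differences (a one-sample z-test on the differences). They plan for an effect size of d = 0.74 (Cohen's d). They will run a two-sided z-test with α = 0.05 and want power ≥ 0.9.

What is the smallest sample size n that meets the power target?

n = 20

For power 0.9 need Φ(δ − z_{0.025}) = 0.9, so δ = z_{0.025} + z_{0.10} = 1.960 + 1.282 = 3.242.
(Ignoring the negligible lower-tail rejection probability gives the usual closed-form inversion.)
δ = d·√n ⇒ n = (δ/d)² = (3.242 / 0.74)² = 19.19.
Rounding up, n = 20.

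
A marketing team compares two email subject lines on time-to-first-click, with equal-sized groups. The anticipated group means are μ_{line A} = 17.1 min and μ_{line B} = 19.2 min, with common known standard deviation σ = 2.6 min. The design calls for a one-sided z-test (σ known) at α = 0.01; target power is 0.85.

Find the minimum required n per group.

Standardized effect: d = |μ_{line A} − μ_{line B}| / σ = |17.1 − 19.2| / 2.6 = 0.8077
For power 0.85 need Φ(δ − z_{0.01}) = 0.85, so δ = z_{0.01} + z_{0.15} = 2.326 + 1.036 = 3.363.
δ = d·√(n/2) ⇒ n = 2(δ/d)² = 2 × (3.363 / 0.8077)² = 34.67.
Round up to the next whole unit.

n = 35 per group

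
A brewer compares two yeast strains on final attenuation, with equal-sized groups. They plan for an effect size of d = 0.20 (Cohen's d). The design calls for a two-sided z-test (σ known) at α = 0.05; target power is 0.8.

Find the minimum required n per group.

Set Φ(δ − 1.960) = 0.8; then δ − 1.960 = Φ⁻¹(0.8) = 0.842, giving δ = 2.802.
(Ignoring the negligible lower-tail rejection probability gives the usual closed-form inversion.)
δ = d·√(n/2) ⇒ n = 2(δ/d)² = 2 × (2.802 / 0.20)² = 392.44.
Round up to the next whole unit.

n = 393 per group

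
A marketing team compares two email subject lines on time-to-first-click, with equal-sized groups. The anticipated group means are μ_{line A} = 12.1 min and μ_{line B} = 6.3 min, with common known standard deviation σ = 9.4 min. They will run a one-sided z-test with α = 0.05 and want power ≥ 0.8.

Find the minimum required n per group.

Standardized effect: d = |μ_{line A} − μ_{line B}| / σ = |12.1 − 6.3| / 9.4 = 0.6170
For power 0.8 need Φ(δ − z_{0.05}) = 0.8, so δ = z_{0.05} + z_{0.20} = 1.645 + 0.842 = 2.486.
δ = d·√(n/2) ⇒ n = 2(δ/d)² = 2 × (2.486 / 0.6170)² = 32.48.
Round up to the next whole unit.

n = 33 per group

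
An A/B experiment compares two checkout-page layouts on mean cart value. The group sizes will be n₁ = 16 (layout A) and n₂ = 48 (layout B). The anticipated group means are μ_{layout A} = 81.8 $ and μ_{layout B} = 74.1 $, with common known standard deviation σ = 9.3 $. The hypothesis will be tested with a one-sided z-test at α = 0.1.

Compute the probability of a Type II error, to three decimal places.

β ≈ 0.056

Standardized effect: d = |μ_{layout A} − μ_{layout B}| / σ = |81.8 − 74.1| / 9.3 = 0.8280
Noncentrality parameter: δ = d / √(1/n₁ + 1/n₂) = 0.8280 / √(1/16 + 1/48) = 2.8681
Critical value for a one-sided test at α = 0.1: z_α = 1.282.
Power = Φ(δ − 1.282) = Φ(1.587) = 0.9437.
Type II error: β = 1 − power = 1 − 0.9437 = 0.0563.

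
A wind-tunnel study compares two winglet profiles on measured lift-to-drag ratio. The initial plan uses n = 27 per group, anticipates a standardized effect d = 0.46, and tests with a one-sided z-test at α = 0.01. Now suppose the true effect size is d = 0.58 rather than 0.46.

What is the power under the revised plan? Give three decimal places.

With d = 0.58: δ = d·√(n/2) = 0.58 × √(27/2) = 2.1311. Critical value z_{0.01} = 2.326.
Revised power = Φ(δ − 2.326) = Φ(-0.195) = 0.4226.

Power ≈ 0.423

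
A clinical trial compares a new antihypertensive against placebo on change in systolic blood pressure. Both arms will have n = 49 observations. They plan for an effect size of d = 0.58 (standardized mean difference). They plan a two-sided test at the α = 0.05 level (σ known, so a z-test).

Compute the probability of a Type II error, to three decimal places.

β ≈ 0.181

Noncentrality parameter: δ = d·√(n/2) = 0.58 × √(49/2) = 2.8709
Two-sided α = 0.05 → critical value z_{0.025} = 1.960.
Power = Φ(δ − 1.960) + Φ(−δ − 1.960) = Φ(0.911) + Φ(-4.831) = 0.8188 + 0.0000 = 0.8188.
Type II error: β = 1 − power = 1 − 0.8188 = 0.1812.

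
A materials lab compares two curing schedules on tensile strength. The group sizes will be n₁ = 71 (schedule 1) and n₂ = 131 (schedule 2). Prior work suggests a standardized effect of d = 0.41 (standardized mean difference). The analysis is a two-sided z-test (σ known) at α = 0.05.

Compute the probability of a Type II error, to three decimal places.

Noncentrality parameter: λ = d / √(1/n₁ + 1/n₂) = 0.41 / √(1/71 + 1/131) = 2.7821
Two-sided α = 0.05 → critical value z_{0.025} = 1.960.
Power = Φ(λ − 1.960) + Φ(−λ − 1.960) = Φ(0.822) + Φ(-4.742) = 0.7945 + 0.0000 = 0.7945.
Type II error: β = 1 − power = 1 − 0.7945 = 0.2055.

β ≈ 0.205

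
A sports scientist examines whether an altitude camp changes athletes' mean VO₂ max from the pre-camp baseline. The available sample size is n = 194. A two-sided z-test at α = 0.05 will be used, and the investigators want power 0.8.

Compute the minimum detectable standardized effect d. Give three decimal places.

d ≈ 0.201

Required noncentrality: δ = z_{0.025} + z_{0.20} = 1.960 + 0.842 = 2.802.
(The second rejection-region term Φ(−δ − z_{α/2}) is negligible and dropped.)
δ = d·√n ⇒ d = δ/√n = 2.802/√194 = 0.2011.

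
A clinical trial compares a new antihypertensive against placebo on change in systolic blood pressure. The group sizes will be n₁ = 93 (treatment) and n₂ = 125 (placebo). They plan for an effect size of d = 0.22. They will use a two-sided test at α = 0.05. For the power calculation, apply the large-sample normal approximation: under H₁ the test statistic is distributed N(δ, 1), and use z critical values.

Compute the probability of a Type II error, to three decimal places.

Noncentrality parameter: δ = d / √(1/n₁ + 1/n₂) = 0.22 / √(1/93 + 1/125) = 1.6065
Two-sided α = 0.05 → critical value z_{0.025} = 1.960.
Power = Φ(δ − 1.960) + Φ(−δ − 1.960) = Φ(-0.353) + Φ(-3.567) = 0.3619 + 0.0002 = 0.3621.
Type II error: β = 1 − power = 1 − 0.3621 = 0.6379.

β ≈ 0.638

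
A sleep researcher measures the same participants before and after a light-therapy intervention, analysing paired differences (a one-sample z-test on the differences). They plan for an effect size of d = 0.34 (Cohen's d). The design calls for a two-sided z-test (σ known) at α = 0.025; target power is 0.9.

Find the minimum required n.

Set Φ(δ − 2.241) = 0.9; then δ − 2.241 = Φ⁻¹(0.9) = 1.282, giving δ = 3.523.
(Ignoring the negligible lower-tail rejection probability gives the usual closed-form inversion.)
δ = d·√n ⇒ n = (δ/d)² = (3.523 / 0.34)² = 107.36.
Round up to the next whole unit.

n = 108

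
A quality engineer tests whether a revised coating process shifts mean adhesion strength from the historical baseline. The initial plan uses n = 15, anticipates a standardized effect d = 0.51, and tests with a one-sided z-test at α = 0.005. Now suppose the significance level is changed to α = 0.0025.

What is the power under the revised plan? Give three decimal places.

δ = d·√n = 0.51 × √15 = 1.9752 (unchanged). New critical value: z_{0.0025} = 2.807.
Revised power = Φ(δ − 2.807) = Φ(-0.832) = 0.2028.

Power ≈ 0.203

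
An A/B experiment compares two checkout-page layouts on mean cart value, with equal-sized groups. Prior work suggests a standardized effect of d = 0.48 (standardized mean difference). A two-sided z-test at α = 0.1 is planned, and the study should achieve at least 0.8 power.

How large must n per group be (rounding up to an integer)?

Set Φ(δ − 1.645) = 0.8; then δ − 1.645 = Φ⁻¹(0.8) = 0.842, giving δ = 2.486.
(Ignoring the negligible lower-tail rejection probability gives the usual closed-form inversion.)
δ = d·√(n/2) ⇒ n = 2(δ/d)² = 2 × (2.486 / 0.48)² = 53.67.
Rounding up, n = 54 per group.

n = 54 per group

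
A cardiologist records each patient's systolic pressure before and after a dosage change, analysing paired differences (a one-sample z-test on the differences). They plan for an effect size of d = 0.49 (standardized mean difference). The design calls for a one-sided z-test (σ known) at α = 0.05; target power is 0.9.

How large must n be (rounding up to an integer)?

For power 0.9 need Φ(δ − z_{0.05}) = 0.9, so δ = z_{0.05} + z_{0.10} = 1.645 + 1.282 = 2.926.
δ = d·√n ⇒ n = (δ/d)² = (2.926 / 0.49)² = 35.67.
Rounding up, n = 36.

n = 36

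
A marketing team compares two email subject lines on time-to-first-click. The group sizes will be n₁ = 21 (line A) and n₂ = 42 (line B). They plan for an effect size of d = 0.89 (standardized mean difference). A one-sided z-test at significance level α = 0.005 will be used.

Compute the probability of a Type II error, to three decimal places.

Noncentrality parameter: δ = d / √(1/n₁ + 1/n₂) = 0.89 / √(1/21 + 1/42) = 3.3301
Critical value for a one-sided test at α = 0.005: z_α = 2.576.
Power = P(Z > 2.576 − δ) = Φ(0.754) = 0.7746.
Type II error: β = 1 − power = 1 − 0.7746 = 0.2254.

β ≈ 0.225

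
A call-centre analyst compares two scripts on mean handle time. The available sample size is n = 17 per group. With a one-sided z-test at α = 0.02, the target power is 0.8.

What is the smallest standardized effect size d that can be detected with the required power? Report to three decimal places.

d ≈ 0.993

Need Φ(δ − 2.054) = 0.8, so δ = 2.054 + 0.842 = 2.895.
δ = d·√(n/2) ⇒ d = δ/√(n/2) = 2.895/√(17/2) = 0.9931.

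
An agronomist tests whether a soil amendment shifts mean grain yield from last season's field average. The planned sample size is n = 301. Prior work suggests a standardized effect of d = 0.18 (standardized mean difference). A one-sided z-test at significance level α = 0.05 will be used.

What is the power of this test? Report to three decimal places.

Noncentrality parameter: δ = d·√n = 0.18 × √301 = 3.1229
Critical value for a one-sided test at α = 0.05: z_α = 1.645.
Power = Φ(δ − 1.645) = Φ(1.478) = 0.9303.

Power ≈ 0.930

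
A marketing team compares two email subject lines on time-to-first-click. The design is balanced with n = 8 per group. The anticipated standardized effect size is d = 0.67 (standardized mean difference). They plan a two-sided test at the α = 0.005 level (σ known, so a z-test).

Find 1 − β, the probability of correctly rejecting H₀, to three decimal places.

Power ≈ 0.071

Noncentrality parameter: δ = d·√(n/2) = 0.67 × √(8/2) = 1.3400
Two-sided α = 0.005 → critical value z_{0.0025} = 2.807.
Power = Φ(δ − 2.807) + Φ(−δ − 2.807) = Φ(-1.467) + Φ(-4.147) = 0.0712 + 0.0000 = 0.0712.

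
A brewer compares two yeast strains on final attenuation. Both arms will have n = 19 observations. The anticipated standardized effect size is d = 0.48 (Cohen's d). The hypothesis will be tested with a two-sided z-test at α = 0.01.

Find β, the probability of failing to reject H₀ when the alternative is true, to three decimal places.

Noncentrality parameter: δ = d·√(n/2) = 0.48 × √(19/2) = 1.4795
Critical value for a two-sided test at α = 0.01: z_{α/2} = 2.576.
Power = Φ(δ − 2.576) + Φ(−δ − 2.576) = Φ(-1.096) + Φ(-4.055) = 0.1365 + 0.0000 = 0.1365.
Type II error: β = 1 − power = 1 − 0.1365 = 0.8635.

β ≈ 0.864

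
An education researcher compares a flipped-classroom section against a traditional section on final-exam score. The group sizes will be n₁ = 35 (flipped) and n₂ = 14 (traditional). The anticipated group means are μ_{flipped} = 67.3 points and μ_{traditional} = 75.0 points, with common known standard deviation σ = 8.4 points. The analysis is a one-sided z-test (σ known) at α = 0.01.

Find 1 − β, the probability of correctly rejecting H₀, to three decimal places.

Standardized effect: d = |μ_{flipped} − μ_{traditional}| / σ = |67.3 − 75.0| / 8.4 = 0.9167
Noncentrality parameter: δ = d / √(1/n₁ + 1/n₂) = 0.9167 / √(1/35 + 1/14) = 2.8988
One-sided α = 0.01 → critical value z_{0.01} = 2.326.
Power = P(Z > 2.326 − δ) = Φ(0.572) = 0.7165.

Power ≈ 0.716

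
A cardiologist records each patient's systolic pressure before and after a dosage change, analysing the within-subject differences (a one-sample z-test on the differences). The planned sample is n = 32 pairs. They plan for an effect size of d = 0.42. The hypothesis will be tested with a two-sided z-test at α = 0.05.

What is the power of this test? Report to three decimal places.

Noncentrality parameter: λ = d·√n = 0.42 × √32 = 2.3759
Critical value for a two-sided test at α = 0.05: z_{α/2} = 1.960.
Power = Φ(λ − 1.960) + Φ(−λ − 1.960) = Φ(0.416) + Φ(-4.336) = 0.6613 + 0.0000 = 0.6613.

Power ≈ 0.661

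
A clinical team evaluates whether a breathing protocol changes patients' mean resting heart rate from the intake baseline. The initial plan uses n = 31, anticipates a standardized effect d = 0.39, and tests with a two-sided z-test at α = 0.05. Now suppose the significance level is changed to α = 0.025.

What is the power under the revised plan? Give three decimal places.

δ = d·√n = 0.39 × √31 = 2.1714 (unchanged). New critical value: z_{0.0125} = 2.241.
Revised power = Φ(δ − 2.241) + Φ(−δ − 2.241) = Φ(-0.070) + Φ(-4.413) = 0.4721 + 0.0000 = 0.4721.

Power ≈ 0.472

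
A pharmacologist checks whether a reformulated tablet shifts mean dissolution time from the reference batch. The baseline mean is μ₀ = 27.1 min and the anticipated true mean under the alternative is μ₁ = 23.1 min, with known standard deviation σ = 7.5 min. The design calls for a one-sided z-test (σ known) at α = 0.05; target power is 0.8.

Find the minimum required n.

Standardized effect: d = |μ₁ − μ₀| / σ = |23.1 − 27.1| / 7.5 = 0.5333
For power 0.8 need Φ(δ − z_{0.05}) = 0.8, so δ = z_{0.05} + z_{0.20} = 1.645 + 0.842 = 2.486.
δ = d·√n ⇒ n = (δ/d)² = (2.486 / 0.5333)² = 21.74.
Round up to the next whole unit.

n = 22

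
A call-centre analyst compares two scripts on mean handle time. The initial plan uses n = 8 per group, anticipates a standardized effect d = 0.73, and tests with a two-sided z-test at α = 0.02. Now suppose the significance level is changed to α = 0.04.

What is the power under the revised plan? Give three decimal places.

δ = d·√(n/2) = 0.73 × √(8/2) = 1.4600 (unchanged). New critical value: z_{0.02} = 2.054.
Revised power = Φ(δ − 2.054) + Φ(−δ − 2.054) = Φ(-0.594) + Φ(-3.514) = 0.2763 + 0.0002 = 0.2766.

Power ≈ 0.277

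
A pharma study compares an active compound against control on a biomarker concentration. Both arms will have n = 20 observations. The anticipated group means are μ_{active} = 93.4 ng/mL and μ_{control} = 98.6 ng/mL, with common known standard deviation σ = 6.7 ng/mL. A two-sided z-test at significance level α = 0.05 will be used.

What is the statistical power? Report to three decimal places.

Standardized effect: d = |μ_{active} − μ_{control}| / σ = |93.4 − 98.6| / 6.7 = 0.7761
Noncentrality parameter: δ = d·√(n/2) = 0.7761 × √(20/2) = 2.4543
Critical value for a two-sided test at α = 0.05: z_{α/2} = 1.960.
Power = Φ(δ − 1.960) + Φ(−δ − 1.960) = Φ(0.494) + Φ(-4.414) = 0.6895 + 0.0000 = 0.6895.

Power ≈ 0.689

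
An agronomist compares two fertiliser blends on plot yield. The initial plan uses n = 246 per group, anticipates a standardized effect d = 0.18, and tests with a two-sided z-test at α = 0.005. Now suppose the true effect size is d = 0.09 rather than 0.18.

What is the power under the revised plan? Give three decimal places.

With d = 0.09: δ = d·√(n/2) = 0.09 × √(246/2) = 0.9981. Critical value z_{0.0025} = 2.807.
Revised power = Φ(δ − 2.807) + Φ(−δ − 2.807) = Φ(-1.809) + Φ(-3.805) = 0.0352 + 0.0001 = 0.0353.

Power ≈ 0.035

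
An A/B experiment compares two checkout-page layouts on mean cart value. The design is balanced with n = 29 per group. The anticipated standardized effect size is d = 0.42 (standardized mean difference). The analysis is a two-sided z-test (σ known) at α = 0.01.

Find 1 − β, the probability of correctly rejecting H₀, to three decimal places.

Noncentrality parameter: δ = d·√(n/2) = 0.42 × √(29/2) = 1.5993
Critical value for a two-sided test at α = 0.01: z_{α/2} = 2.576.
Power = Φ(δ − 2.576) + Φ(−δ − 2.576) = Φ(-0.977) + Φ(-4.175) = 0.1644 + 0.0000 = 0.1644.

Power ≈ 0.164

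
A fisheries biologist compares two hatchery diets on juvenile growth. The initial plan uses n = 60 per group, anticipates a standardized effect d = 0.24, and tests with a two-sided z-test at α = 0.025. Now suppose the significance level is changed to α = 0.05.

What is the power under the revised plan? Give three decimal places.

Power ≈ 0.260

δ = d·√(n/2) = 0.24 × √(60/2) = 1.3145 (unchanged). New critical value: z_{0.025} = 1.960.
Revised power = Φ(δ − 1.960) + Φ(−δ − 1.960) = Φ(-0.645) + Φ(-3.274) = 0.2593 + 0.0005 = 0.2599.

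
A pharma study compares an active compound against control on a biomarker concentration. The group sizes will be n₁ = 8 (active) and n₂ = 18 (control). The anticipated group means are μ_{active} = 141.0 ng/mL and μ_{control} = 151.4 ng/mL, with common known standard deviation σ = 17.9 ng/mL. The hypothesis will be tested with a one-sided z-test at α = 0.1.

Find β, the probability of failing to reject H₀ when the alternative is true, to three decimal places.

β ≈ 0.466

Standardized effect: d = |μ_{active} − μ_{control}| / σ = |141.0 − 151.4| / 17.9 = 0.5810
Noncentrality parameter: δ = d / √(1/n₁ + 1/n₂) = 0.5810 / √(1/8 + 1/18) = 1.3673
Critical value for a one-sided test at α = 0.1: z_α = 1.282.
Power = Φ(δ − 1.282) = Φ(0.086) = 0.5342.
Type II error: β = 1 − power = 1 − 0.5342 = 0.4658.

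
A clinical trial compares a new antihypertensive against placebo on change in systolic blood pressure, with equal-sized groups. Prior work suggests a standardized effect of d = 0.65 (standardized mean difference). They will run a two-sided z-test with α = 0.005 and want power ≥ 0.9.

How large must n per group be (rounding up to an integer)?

For power 0.9 need Φ(δ − z_{0.0025}) = 0.9, so δ = z_{0.0025} + z_{0.10} = 2.807 + 1.282 = 4.089.
(Ignoring the negligible lower-tail rejection probability gives the usual closed-form inversion.)
δ = d·√(n/2) ⇒ n = 2(δ/d)² = 2 × (4.089 / 0.65)² = 79.13.
Round up to the next whole unit.

n = 80 per group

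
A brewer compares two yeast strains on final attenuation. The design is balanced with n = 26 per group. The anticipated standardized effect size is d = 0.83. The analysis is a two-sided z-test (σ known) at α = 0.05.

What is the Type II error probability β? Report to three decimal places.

β ≈ 0.151

Noncentrality parameter: δ = d·√(n/2) = 0.83 × √(26/2) = 2.9926
Two-sided α = 0.05 → critical value z_{0.025} = 1.960.
Power = Φ(δ − 1.960) + Φ(−δ − 1.960) = Φ(1.033) + Φ(-4.953) = 0.8491 + 0.0000 = 0.8491.
Type II error: β = 1 − power = 1 − 0.8491 = 0.1509.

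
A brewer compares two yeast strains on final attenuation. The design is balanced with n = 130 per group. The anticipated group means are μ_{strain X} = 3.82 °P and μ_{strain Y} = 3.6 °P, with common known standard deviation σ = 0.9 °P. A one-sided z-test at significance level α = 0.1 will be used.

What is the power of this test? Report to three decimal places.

Standardized effect: d = |μ_{strain X} − μ_{strain Y}| / σ = |3.82 − 3.6| / 0.9 = 0.2444
Noncentrality parameter: δ = d·√(n/2) = 0.2444 × √(130/2) = 1.9708
One-sided α = 0.1 → critical value z_{0.1} = 1.282.
Power = P(Z > 1.282 − δ) = Φ(0.689) = 0.7547.

Power ≈ 0.755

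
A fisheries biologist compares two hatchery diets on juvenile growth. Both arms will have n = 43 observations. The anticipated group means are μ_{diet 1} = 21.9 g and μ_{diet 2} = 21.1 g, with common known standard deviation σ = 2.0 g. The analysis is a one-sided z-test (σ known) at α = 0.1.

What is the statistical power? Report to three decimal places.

Power ≈ 0.717

Standardized effect: d = |μ_{diet 1} − μ_{diet 2}| / σ = |21.9 − 21.1| / 2.0 = 0.4000
Noncentrality parameter: δ = d·√(n/2) = 0.4000 × √(43/2) = 1.8547
Critical value for a one-sided test at α = 0.1: z_α = 1.282.
Power = Φ(δ − 1.282) = Φ(0.573) = 0.7167.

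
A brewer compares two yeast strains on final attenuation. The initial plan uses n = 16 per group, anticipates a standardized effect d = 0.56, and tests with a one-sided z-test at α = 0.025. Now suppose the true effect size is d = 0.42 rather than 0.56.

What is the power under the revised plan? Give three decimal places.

With d = 0.42: δ = d·√(n/2) = 0.42 × √(16/2) = 1.1879. Critical value z_{0.025} = 1.960.
Revised power = P(Z > 1.960 − δ) = Φ(-0.772) = 0.2200.

Power ≈ 0.220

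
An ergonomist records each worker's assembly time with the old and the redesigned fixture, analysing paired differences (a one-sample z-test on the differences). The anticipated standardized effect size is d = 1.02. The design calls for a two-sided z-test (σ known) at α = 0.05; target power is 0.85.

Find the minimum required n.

Set Φ(δ − 1.960) = 0.85; then δ − 1.960 = Φ⁻¹(0.85) = 1.036, giving δ = 2.996.
(The Φ(−δ − z_{α/2}) term is vanishingly small for δ > 0 and is dropped in the standard sample-size formula.)
δ = d·√n ⇒ n = (δ/d)² = (2.996 / 1.02)² = 8.63.
Rounding up, n = 9.

n = 9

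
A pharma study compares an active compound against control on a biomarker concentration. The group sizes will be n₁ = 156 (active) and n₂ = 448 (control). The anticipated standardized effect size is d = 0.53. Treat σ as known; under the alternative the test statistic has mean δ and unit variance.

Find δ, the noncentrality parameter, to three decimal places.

δ = d / √(1/n₁ + 1/n₂) = 0.53 / √(1/156 + 1/448) = 5.7011

δ ≈ 5.701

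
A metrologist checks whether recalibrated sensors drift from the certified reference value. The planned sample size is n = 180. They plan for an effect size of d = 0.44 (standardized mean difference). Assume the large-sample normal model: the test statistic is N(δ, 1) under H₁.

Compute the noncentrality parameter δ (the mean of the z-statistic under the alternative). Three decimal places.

δ ≈ 5.903

δ = d·√n = 0.44 × √180 = 5.9032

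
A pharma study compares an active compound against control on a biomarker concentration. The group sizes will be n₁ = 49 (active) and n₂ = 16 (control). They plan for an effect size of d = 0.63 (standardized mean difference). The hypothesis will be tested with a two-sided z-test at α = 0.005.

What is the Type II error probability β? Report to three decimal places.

Noncentrality parameter: δ = d / √(1/n₁ + 1/n₂) = 0.63 / √(1/49 + 1/16) = 2.1880
Critical value for a two-sided test at α = 0.005: z_{α/2} = 2.807.
Power = Φ(δ − 2.807) + Φ(−δ − 2.807) = Φ(-0.619) + Φ(-4.995) = 0.2679 + 0.0000 = 0.2679.
Type II error: β = 1 − power = 1 − 0.2679 = 0.7321.

β ≈ 0.732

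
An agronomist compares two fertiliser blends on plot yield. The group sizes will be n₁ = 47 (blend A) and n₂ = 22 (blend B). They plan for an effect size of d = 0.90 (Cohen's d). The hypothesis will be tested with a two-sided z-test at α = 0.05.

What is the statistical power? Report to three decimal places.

Power ≈ 0.936

Noncentrality parameter: δ = d / √(1/n₁ + 1/n₂) = 0.90 / √(1/47 + 1/22) = 3.4840
Critical value for a two-sided test at α = 0.05: z_{α/2} = 1.960.
Power = Φ(δ − 1.960) + Φ(−δ − 1.960) = Φ(1.524) + Φ(-5.444) = 0.9363 + 0.0000 = 0.9363.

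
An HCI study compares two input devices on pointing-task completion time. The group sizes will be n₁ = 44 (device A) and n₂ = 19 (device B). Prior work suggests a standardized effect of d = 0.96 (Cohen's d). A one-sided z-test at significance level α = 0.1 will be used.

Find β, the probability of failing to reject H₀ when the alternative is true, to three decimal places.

β ≈ 0.013

Noncentrality parameter: δ = d / √(1/n₁ + 1/n₂) = 0.96 / √(1/44 + 1/19) = 3.4971
Critical value for a one-sided test at α = 0.1: z_α = 1.282.
Power = Φ(δ − 1.282) = Φ(2.216) = 0.9866.
Type II error: β = 1 − power = 1 − 0.9866 = 0.0134.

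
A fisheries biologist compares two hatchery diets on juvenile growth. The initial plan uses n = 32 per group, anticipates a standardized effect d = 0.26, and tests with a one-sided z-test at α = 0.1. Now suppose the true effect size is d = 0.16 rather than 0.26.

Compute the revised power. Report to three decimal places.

Power ≈ 0.261

With d = 0.16: δ = d·√(n/2) = 0.16 × √(32/2) = 0.6400. Critical value z_{0.1} = 1.282.
Revised power = P(Z > 1.282 − δ) = Φ(-0.642) = 0.2606.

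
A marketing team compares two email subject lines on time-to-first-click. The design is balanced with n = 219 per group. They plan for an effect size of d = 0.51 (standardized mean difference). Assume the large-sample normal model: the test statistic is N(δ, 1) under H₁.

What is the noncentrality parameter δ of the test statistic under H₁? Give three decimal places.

δ ≈ 5.337

The noncentrality parameter scales effect size by the design's sample-size factor: δ = d·√(n/2) = 0.51 × √(219/2) = 5.3368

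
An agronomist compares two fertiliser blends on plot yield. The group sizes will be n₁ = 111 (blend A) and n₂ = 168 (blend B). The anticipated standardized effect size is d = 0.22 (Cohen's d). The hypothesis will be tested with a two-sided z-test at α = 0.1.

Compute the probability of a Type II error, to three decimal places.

Noncentrality parameter: δ = d / √(1/n₁ + 1/n₂) = 0.22 / √(1/111 + 1/168) = 1.7986
Two-sided α = 0.1 → critical value z_{0.05} = 1.645.
Power = Φ(δ − 1.645) + Φ(−δ − 1.645) = Φ(0.154) + Φ(-3.443) = 0.5611 + 0.0003 = 0.5614.
Type II error: β = 1 − power = 1 − 0.5614 = 0.4386.

β ≈ 0.439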